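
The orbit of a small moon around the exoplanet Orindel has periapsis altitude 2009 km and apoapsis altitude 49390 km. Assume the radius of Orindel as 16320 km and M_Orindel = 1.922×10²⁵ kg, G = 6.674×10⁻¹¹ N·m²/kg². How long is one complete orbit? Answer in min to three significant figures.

μ = GM = 6.674×10⁻¹¹ × 1.922×10²⁵ = 1.283×10¹⁵ m³/s².
r_p = 16320 + 2009 = 18329 km = 1.8329×10⁷ m.
r_a = 16320 + 49390 = 65710 km = 6.5710×10⁷ m.
Semi-major axis a = (r_p + r_a)/2 = (18329 + 65710)/2 = 42020 km = 4.202×10⁷ m.
By Kepler's third law T = 2π√(a³/μ) = 2π × 7.605×10³ = 4.778×10⁴ s.
= 796.4 min.

T ≈ 796 min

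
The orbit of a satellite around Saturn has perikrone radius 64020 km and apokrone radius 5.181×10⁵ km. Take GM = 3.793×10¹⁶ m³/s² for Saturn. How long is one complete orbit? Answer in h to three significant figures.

T ≈ 44.5 h

Semi-major axis a = (r_p + r_a)/2 = (64020 + 5.1810×10⁵)/2 = 2.9106×10⁵ km = 2.911×10⁸ m.
By Kepler's third law T = 2π√(a³/μ) = 2π × 2.550×10⁴ = 1.602×10⁵ s.
= 44.50 h.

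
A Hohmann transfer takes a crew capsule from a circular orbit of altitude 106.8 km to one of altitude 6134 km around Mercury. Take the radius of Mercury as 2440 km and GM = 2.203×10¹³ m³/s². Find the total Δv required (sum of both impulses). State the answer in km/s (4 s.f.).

Δv_total ≈ 1.229 km/s

r₁ = 2440 + 106.8 = 2546.8 km = 2.5468×10⁶ m.
r₂ = 2440 + 6134 = 8574.0 km = 8.5740×10⁶ m.
Transfer ellipse a_t = (r₁ + r₂)/2 = 5.560×10⁶ m.
At r₁: circular v_c1 = √(μ/r₁) = 2941 m/s; transfer-periherm v_p = √[μ(2/r₁ − 1/a_t)] = 3652 m/s.
Δv₁ = v_p − v_c1 = 711.0 m/s.
At r₂: circular v_c2 = √(μ/r₂) = 1603 m/s; transfer-apoherm v_a = √[μ(2/r₂ − 1/a_t)] = 1085 m/s.
Δv₂ = v_c2 − v_a = 518.1 m/s.
Total Δv = Δv₁ + Δv₂ = 1229 m/s = 1.229 km/s.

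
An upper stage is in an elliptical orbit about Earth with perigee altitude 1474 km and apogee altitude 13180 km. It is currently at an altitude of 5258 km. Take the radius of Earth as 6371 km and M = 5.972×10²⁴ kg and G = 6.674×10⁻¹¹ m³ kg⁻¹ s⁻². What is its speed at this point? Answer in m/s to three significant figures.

v ≈ 6280 m/s

μ = GM = 6.674×10⁻¹¹ × 5.972×10²⁴ = 3.986×10¹⁴ m³/s².
r_p = 6371 + 1474 = 7845.0 km = 7.8450×10⁶ m.
r_a = 6371 + 13180 = 19551 km = 1.9551×10⁷ m.
r = 6371 + 5258 = 11629 km = 1.163×10⁷ m.
Semi-major axis a = (r_p + r_a)/2 = 13698 km = 1.370×10⁷ m.
Vis-viva: v² = μ(2/r − 1/a) = 3.986×10¹⁴ × (1.720×10⁻⁷ − 7.300×10⁻⁸) = 3.945×10⁷ m²/s².
v = 6281 m/s.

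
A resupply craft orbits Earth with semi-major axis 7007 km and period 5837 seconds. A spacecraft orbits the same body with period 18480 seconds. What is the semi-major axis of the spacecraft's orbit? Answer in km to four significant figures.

a₂ ≈ 15110 km

Kepler's third law: a³ ∝ T², so a₂ = a₁ (T₂/T₁)^(2/3).
T₂/T₁ = 3.166, (T₂/T₁)^(2/3) = 2.156.
a₂ = 7007 × 2.156 = 15110 km.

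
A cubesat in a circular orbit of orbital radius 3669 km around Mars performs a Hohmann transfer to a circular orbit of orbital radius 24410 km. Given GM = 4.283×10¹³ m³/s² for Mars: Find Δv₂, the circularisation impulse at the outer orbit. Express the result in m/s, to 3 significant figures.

Δv ≈ 647 m/s

r₁ = 3669 km = 3.669×10⁶ m.
r₂ = 24410 km = 2.441×10⁷ m.
Transfer ellipse a_t = (r₁ + r₂)/2 = 1.404×10⁷ m.
At r₁: circular v_c1 = √(μ/r₁) = 3417 m/s; transfer-periapsis v_p = √[μ(2/r₁ − 1/a_t)] = 4505 m/s.
At r₂: circular v_c2 = √(μ/r₂) = 1325 m/s; transfer-apoapsis v_a = √[μ(2/r₂ − 1/a_t)] = 677.2 m/s.
Δv₂ = v_c2 − v_a = 647.5 m/s.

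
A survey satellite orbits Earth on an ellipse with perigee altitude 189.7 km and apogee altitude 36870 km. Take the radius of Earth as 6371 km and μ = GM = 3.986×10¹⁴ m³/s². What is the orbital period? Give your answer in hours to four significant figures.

T ≈ 10.86 hours

r_p = 6371 + 189.7 = 6560.7 km = 6.5607×10⁶ m.
r_a = 6371 + 36870 = 43241 km = 4.3241×10⁷ m.
Semi-major axis a = (r_p + r_a)/2 = (6560.7 + 43241)/2 = 24901 km = 2.490×10⁷ m.
By Kepler's third law T = 2π√(a³/μ) = 2π × 6.224×10³ = 3.911×10⁴ s.
= 10.86 hours.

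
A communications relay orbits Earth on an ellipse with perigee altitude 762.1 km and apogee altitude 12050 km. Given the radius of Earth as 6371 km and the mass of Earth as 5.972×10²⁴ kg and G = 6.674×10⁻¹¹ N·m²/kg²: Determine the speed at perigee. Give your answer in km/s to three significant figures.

μ = GM = 6.674×10⁻¹¹ × 5.972×10²⁴ = 3.986×10¹⁴ m³/s².
r_p = 6371 + 762.1 = 7133.1 km = 7.1331×10⁶ m.
r_a = 6371 + 12050 = 18421 km = 1.8421×10⁷ m.
Semi-major axis a = (r_p + r_a)/2 = 12777 km = 1.278×10⁷ m.
Vis-viva: v² = μ(2/r − 1/a) = 3.986×10¹⁴ × (2.804×10⁻⁷ − 7.827×10⁻⁸) = 8.056×10⁷ m²/s².
v = 8975 m/s = 8.975 km/s.

v ≈ 8.98 km/s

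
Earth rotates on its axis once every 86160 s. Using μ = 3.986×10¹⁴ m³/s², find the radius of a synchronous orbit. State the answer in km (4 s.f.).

r_sync ≈ 42160 km

A synchronous orbit has period T, so by Kepler's third law a = (μT²/4π²)^(1/3).
μT²/4π² = 3.986×10¹⁴ × (8.616×10⁴)² / 39.48 = 7.495×10²² m³.
a = 4.216×10⁷ m = 42163 km.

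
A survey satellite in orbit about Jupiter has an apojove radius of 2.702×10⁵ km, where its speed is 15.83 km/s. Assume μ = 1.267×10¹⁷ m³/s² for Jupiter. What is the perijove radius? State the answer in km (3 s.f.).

r_a = 2.702×10⁸ m.
Specific energy ε = v²/2 − μ/r = -3.436×10⁸ J/kg, so a = −μ/(2ε) = 1.844×10⁸ m.
The apsides satisfy r_p + r_a = 2a, so the perijove radius is 2a − r_a = 9.852×10⁷ m = 98524 km.

perijove radius ≈ 98500 km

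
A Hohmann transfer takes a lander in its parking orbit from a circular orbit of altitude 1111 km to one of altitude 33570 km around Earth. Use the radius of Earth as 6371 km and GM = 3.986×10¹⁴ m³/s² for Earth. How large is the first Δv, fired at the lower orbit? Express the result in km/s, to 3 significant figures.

Δv ≈ 2.17 km/s

r₁ = 6371 + 1111 = 7482.0 km = 7.4820×10⁶ m.
r₂ = 6371 + 33570 = 39941 km = 3.9941×10⁷ m.
Transfer ellipse a_t = (r₁ + r₂)/2 = 2.371×10⁷ m.
At r₁: circular v_c1 = √(μ/r₁) = 7299 m/s; transfer-perigee v_p = √[μ(2/r₁ − 1/a_t)] = 9473 m/s.
Δv₁ = v_p − v_c1 = 2174 m/s.
= 2.174 km/s.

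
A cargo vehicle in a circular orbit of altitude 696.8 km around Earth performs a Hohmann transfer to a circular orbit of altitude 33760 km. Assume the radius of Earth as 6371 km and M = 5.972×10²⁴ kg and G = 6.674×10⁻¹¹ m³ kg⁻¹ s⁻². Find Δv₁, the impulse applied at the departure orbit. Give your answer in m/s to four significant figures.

Δv ≈ 2283 m/s

μ = GM = 6.674×10⁻¹¹ × 5.972×10²⁴ = 3.986×10¹⁴ m³/s².
r₁ = 6371 + 696.8 = 7067.8 km = 7.0678×10⁶ m.
r₂ = 6371 + 33760 = 40131 km = 4.0131×10⁷ m.
Transfer ellipse a_t = (r₁ + r₂)/2 = 2.360×10⁷ m.
At r₁: circular v_c1 = √(μ/r₁) = 7509 m/s; transfer-perigee v_p = √[μ(2/r₁ − 1/a_t)] = 9793 m/s.
Δv₁ = v_p − v_c1 = 2283 m/s.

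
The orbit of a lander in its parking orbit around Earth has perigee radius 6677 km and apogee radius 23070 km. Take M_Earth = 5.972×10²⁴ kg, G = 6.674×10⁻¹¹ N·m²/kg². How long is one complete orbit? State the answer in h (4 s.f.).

μ = GM = 6.674×10⁻¹¹ × 5.972×10²⁴ = 3.986×10¹⁴ m³/s².
Semi-major axis a = (r_p + r_a)/2 = (6677.0 + 23070)/2 = 14874 km = 1.487×10⁷ m.
By Kepler's third law T = 2π√(a³/μ) = 2π × 2.873×10³ = 1.805×10⁴ s.
= 5.015 h.

T ≈ 5.015 h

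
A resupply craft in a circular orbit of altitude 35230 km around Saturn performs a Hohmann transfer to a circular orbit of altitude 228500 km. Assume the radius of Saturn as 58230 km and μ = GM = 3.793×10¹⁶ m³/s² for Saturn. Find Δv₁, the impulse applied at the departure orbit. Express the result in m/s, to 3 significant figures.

Δv ≈ 4600 m/s

r₁ = 58230 + 35230 = 93460 km = 9.3460×10⁷ m.
r₂ = 58230 + 228500 = 286730 km = 2.8673×10⁸ m.
Transfer ellipse a_t = (r₁ + r₂)/2 = 1.901×10⁸ m.
At r₁: circular v_c1 = √(μ/r₁) = 20150 m/s; transfer-perikrone v_p = √[μ(2/r₁ − 1/a_t)] = 24740 m/s.
Δv₁ = v_p − v_c1 = 4596 m/s.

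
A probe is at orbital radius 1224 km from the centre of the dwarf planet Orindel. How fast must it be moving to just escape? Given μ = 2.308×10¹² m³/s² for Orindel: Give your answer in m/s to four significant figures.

r = 1224 km = 1.224×10⁶ m.
Escape speed v_esc = √(2μ/r) = √(2 × 2.308×10¹² / 1.224×10⁶) = √(3.771×10⁶) = 1942 m/s.

v_esc ≈ 1942 m/s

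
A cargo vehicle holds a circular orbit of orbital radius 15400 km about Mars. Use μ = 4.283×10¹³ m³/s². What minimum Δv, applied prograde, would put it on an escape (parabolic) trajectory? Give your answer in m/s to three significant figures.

Δv ≈ 691 m/s

r = 15400 km = 1.540×10⁷ m.
Circular speed v_c = √(μ/r) = 1668 m/s.
Escape speed v_esc = √(2μ/r) = √2 × v_c = 2358 m/s.
Δv = v_esc − v_c = 690.8 m/s.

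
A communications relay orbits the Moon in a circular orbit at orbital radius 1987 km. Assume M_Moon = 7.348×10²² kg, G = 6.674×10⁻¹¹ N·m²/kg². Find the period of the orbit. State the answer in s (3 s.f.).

T ≈ 7950 s

μ = GM = 6.674×10⁻¹¹ × 7.348×10²² = 4.904×10¹² m³/s².
r = 1987 km = 1.987×10⁶ m.
Kepler's third law: T = 2π√(r³/μ) = 2π√((1.987×10⁶)³ / 4.904×10¹²).
r³/μ = 1.600×10⁶ s², so T = 2π × 1.265×10³ = 7.947×10³ s.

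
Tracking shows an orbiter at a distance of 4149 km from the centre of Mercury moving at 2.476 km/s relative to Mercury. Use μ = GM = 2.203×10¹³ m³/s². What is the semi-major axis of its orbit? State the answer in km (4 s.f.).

a ≈ 4908 km

r = 4.149×10⁶ m.
Vis-viva rearranged: 1/a = 2/r − v²/μ = 4.820×10⁻⁷ − 2.783×10⁻⁷ = 2.038×10⁻⁷ m⁻¹.
a = 4.908×10⁶ m = 4907.7 km.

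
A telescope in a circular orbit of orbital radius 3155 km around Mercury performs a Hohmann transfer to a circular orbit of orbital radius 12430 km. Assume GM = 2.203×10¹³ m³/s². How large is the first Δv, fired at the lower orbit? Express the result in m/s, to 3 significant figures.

r₁ = 3155 km = 3.155×10⁶ m.
r₂ = 12430 km = 1.243×10⁷ m.
Transfer ellipse a_t = (r₁ + r₂)/2 = 7.792×10⁶ m.
At r₁: circular v_c1 = √(μ/r₁) = 2642 m/s; transfer-periherm v_p = √[μ(2/r₁ − 1/a_t)] = 3337 m/s.
Δv₁ = v_p − v_c1 = 694.9 m/s.

Δv ≈ 695 m/s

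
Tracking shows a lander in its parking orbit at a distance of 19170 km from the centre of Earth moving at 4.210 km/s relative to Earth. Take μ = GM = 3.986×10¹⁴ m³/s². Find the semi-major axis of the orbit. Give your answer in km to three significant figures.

a ≈ 16700 km

r = 1.917×10⁷ m.
Vis-viva rearranged: 1/a = 2/r − v²/μ = 1.043×10⁻⁷ − 4.447×10⁻⁸ = 5.986×10⁻⁸ m⁻¹.
a = 1.670×10⁷ m = 16705 km.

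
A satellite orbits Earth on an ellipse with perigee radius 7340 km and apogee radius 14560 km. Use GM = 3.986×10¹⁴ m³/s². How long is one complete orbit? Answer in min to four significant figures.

Semi-major axis a = (r_p + r_a)/2 = (7340.0 + 14560)/2 = 10950 km = 1.095×10⁷ m.
By Kepler's third law T = 2π√(a³/μ) = 2π × 1.815×10³ = 1.140×10⁴ s.
= 190.1 min.

T ≈ 190.1 min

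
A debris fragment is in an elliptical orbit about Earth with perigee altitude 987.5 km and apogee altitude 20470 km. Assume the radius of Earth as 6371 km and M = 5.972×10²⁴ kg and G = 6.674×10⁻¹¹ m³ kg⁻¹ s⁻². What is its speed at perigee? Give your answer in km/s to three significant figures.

v ≈ 9.22 km/s

μ = GM = 6.674×10⁻¹¹ × 5.972×10²⁴ = 3.986×10¹⁴ m³/s².
r_p = 6371 + 987.5 = 7358.5 km = 7.3585×10⁶ m.
r_a = 6371 + 20470 = 26841 km = 2.6841×10⁷ m.
Semi-major axis a = (r_p + r_a)/2 = 17100 km = 1.710×10⁷ m.
Vis-viva: v² = μ(2/r − 1/a) = 3.986×10¹⁴ × (2.718×10⁻⁷ − 5.848×10⁻⁸) = 8.502×10⁷ m²/s².
v = 9221 m/s = 9.221 km/s.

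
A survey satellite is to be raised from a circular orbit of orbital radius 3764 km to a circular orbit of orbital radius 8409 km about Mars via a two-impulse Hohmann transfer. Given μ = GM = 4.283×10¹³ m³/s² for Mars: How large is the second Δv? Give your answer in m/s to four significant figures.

r₁ = 3764 km = 3.764×10⁶ m.
r₂ = 8409 km = 8.409×10⁶ m.
Transfer ellipse a_t = (r₁ + r₂)/2 = 6.086×10⁶ m.
At r₁: circular v_c1 = √(μ/r₁) = 3373 m/s; transfer-periapsis v_p = √[μ(2/r₁ − 1/a_t)] = 3965 m/s.
At r₂: circular v_c2 = √(μ/r₂) = 2257 m/s; transfer-apoapsis v_a = √[μ(2/r₂ − 1/a_t)] = 1775 m/s.
Δv₂ = v_c2 − v_a = 482.1 m/s.

Δv ≈ 482.1 m/s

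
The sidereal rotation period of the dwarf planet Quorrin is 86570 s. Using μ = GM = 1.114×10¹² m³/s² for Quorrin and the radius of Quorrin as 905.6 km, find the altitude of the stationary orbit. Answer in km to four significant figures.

h_sync ≈ 5052 km

A synchronous orbit has period T, so by Kepler's third law a = (μT²/4π²)^(1/3).
μT²/4π² = 1.114×10¹² × (8.657×10⁴)² / 39.48 = 2.115×10²⁰ m³.
a = 5.958×10⁶ m = 5957.8 km.
Altitude h = a − R = 5957.8 − 905.6 = 5052.2 km.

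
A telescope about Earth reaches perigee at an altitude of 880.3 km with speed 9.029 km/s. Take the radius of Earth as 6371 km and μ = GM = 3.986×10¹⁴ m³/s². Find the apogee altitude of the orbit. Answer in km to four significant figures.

r_p = 6371 + 880.3 = 7251.3 km = 7.251×10⁶ m.
Specific energy ε = v²/2 − μ/r = -1.421×10⁷ J/kg, so a = −μ/(2ε) = 1.403×10⁷ m.
The apsides satisfy r_p + r_a = 2a, so the apogee radius is 2a − r_p = 2.080×10⁷ m = 20803 km.
Apogee altitude = 20803 − 6371 = 14432 km.

apogee altitude ≈ 14430 km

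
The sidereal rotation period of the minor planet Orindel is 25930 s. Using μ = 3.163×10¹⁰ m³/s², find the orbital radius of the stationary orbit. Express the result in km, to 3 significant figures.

r_sync ≈ 814 km

A synchronous orbit has period T, so by Kepler's third law a = (μT²/4π²)^(1/3).
μT²/4π² = 3.163×10¹⁰ × (2.593×10⁴)² / 39.48 = 5.387×10¹⁷ m³.
a = 8.137×10⁵ m = 813.67 km.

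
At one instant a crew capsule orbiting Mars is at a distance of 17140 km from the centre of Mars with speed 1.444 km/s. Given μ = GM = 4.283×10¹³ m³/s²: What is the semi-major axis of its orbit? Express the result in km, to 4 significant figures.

a ≈ 14710 km

r = 1.714×10⁷ m.
Vis-viva rearranged: 1/a = 2/r − v²/μ = 1.167×10⁻⁷ − 4.868×10⁻⁸ = 6.800×10⁻⁸ m⁻¹.
a = 1.471×10⁷ m = 14705 km.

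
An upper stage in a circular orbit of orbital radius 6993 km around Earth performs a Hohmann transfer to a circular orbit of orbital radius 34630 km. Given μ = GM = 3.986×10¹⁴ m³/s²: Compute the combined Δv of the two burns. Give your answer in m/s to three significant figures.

Δv_total ≈ 3620 m/s

r₁ = 6993 km = 6.993×10⁶ m.
r₂ = 34630 km = 3.463×10⁷ m.
Transfer ellipse a_t = (r₁ + r₂)/2 = 2.081×10⁷ m.
At r₁: circular v_c1 = √(μ/r₁) = 7550 m/s; transfer-perigee v_p = √[μ(2/r₁ − 1/a_t)] = 9739 m/s.
Δv₁ = v_p − v_c1 = 2189 m/s.
At r₂: circular v_c2 = √(μ/r₂) = 3393 m/s; transfer-apogee v_a = √[μ(2/r₂ − 1/a_t)] = 1967 m/s.
Δv₂ = v_c2 − v_a = 1426 m/s.
Total Δv = Δv₁ + Δv₂ = 3615 m/s.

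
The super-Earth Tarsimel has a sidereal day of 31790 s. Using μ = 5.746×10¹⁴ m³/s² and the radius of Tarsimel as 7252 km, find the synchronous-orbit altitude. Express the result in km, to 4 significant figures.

h_sync ≈ 17250 km

A synchronous orbit has period T, so by Kepler's third law a = (μT²/4π²)^(1/3).
μT²/4π² = 5.746×10¹⁴ × (3.179×10⁴)² / 39.48 = 1.471×10²² m³.
a = 2.450×10⁷ m = 24502 km.
Altitude h = a − R = 24502 − 7252 = 17250 km.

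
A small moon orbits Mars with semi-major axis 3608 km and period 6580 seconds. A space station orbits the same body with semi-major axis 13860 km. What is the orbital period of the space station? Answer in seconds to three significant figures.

T₂ ≈ 49500 seconds

Kepler's third law: T² ∝ a³, so T₂ = T₁ (a₂/a₁)^(3/2).
a₂/a₁ = 3.841, (a₂/a₁)^(3/2) = 7.529.
T₂ = 6580 × 7.529 = 49540 seconds.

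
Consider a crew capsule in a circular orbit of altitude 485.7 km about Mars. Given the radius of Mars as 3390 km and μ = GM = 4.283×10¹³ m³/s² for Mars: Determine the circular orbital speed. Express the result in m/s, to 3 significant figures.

v ≈ 3320 m/s

r = 3390 + 485.7 = 3875.7 km = 3.8757×10⁶ m.
For a circular orbit v = √(μ/r) = √(4.283×10¹³ / 3.876×10⁶) = √(1.105×10⁷) = 3324 m/s.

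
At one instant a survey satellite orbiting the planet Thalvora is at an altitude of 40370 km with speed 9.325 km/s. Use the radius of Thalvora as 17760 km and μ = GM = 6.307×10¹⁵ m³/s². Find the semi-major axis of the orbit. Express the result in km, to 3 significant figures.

r = 17760 + 40370 = 58130 km = 5.813×10⁷ m.
Vis-viva rearranged: 1/a = 2/r − v²/μ = 3.441×10⁻⁸ − 1.379×10⁻⁸ = 2.062×10⁻⁸ m⁻¹.
a = 4.850×10⁷ m = 48500 km.

a ≈ 48500 km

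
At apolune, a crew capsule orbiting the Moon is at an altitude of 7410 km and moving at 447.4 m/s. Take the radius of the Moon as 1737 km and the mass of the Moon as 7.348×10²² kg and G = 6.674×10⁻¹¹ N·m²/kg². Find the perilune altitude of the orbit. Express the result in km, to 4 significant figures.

μ = GM = 6.674×10⁻¹¹ × 7.348×10²² = 4.904×10¹² m³/s².
r_a = 1737 + 7410 = 9147.0 km = 9.147×10⁶ m.
Specific energy ε = v²/2 − μ/r = -4.361×10⁵ J/kg, so a = −μ/(2ε) = 5.623×10⁶ m.
The apsides satisfy r_p + r_a = 2a, so the perilune radius is 2a − r_a = 2.099×10⁶ m = 2099.4 km.
Perilune altitude = 2099.4 − 1737 = 362.42 km.

perilune altitude ≈ 362.4 km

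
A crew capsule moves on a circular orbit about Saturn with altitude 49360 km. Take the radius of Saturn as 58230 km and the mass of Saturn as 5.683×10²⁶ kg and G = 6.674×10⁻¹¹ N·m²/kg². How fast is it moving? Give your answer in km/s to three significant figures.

v ≈ 18.8 km/s

μ = GM = 6.674×10⁻¹¹ × 5.683×10²⁶ = 3.793×10¹⁶ m³/s².
r = 58230 + 49360 = 107590 km = 1.0759×10⁸ m.
For a circular orbit v = √(μ/r) = √(3.793×10¹⁶ / 1.076×10⁸) = √(3.525×10⁸) = 18780 m/s.
That is 18.78 km/s.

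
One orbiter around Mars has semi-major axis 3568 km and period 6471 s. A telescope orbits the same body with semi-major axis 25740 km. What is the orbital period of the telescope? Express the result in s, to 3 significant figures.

T₂ ≈ 1.25×10⁵ s

Kepler's third law: T² ∝ a³, so T₂ = T₁ (a₂/a₁)^(3/2).
a₂/a₁ = 7.214, (a₂/a₁)^(3/2) = 19.38.
T₂ = 6471 × 19.38 = 1.254×10⁵ s.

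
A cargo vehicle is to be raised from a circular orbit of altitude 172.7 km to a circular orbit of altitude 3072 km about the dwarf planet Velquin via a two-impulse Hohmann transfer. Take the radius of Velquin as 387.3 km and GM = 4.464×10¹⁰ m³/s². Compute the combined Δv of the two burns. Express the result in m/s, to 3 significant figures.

r₁ = 387.3 + 172.7 = 560.00 km = 5.6000×10⁵ m.
r₂ = 387.3 + 3072 = 3459.3 km = 3.4593×10⁶ m.
Transfer ellipse a_t = (r₁ + r₂)/2 = 2.010×10⁶ m.
At r₁: circular v_c1 = √(μ/r₁) = 282.3 m/s; transfer-periapsis v_p = √[μ(2/r₁ − 1/a_t)] = 370.4 m/s.
Δv₁ = v_p − v_c1 = 88.09 m/s.
At r₂: circular v_c2 = √(μ/r₂) = 113.6 m/s; transfer-apoapsis v_a = √[μ(2/r₂ − 1/a_t)] = 59.97 m/s.
Δv₂ = v_c2 − v_a = 53.63 m/s.
Total Δv = Δv₁ + Δv₂ = 141.7 m/s.

Δv_total ≈ 142 m/s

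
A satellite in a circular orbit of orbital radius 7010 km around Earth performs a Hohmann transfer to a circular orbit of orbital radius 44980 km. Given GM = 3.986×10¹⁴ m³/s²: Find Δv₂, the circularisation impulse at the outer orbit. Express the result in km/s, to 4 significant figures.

r₁ = 7010 km = 7.010×10⁶ m.
r₂ = 44980 km = 4.498×10⁷ m.
Transfer ellipse a_t = (r₁ + r₂)/2 = 2.600×10⁷ m.
At r₁: circular v_c1 = √(μ/r₁) = 7541 m/s; transfer-perigee v_p = √[μ(2/r₁ − 1/a_t)] = 9919 m/s.
At r₂: circular v_c2 = √(μ/r₂) = 2977 m/s; transfer-apogee v_a = √[μ(2/r₂ − 1/a_t)] = 1546 m/s.
Δv₂ = v_c2 − v_a = 1431 m/s.
= 1.431 km/s.

Δv ≈ 1.431 km/s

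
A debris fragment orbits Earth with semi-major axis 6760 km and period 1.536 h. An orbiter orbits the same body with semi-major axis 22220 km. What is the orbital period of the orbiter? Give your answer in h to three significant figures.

T₂ ≈ 9.15 h

Kepler's third law: T² ∝ a³, so T₂ = T₁ (a₂/a₁)^(3/2).
a₂/a₁ = 3.287, (a₂/a₁)^(3/2) = 5.959.
T₂ = 1.536 × 5.959 = 9.154 h.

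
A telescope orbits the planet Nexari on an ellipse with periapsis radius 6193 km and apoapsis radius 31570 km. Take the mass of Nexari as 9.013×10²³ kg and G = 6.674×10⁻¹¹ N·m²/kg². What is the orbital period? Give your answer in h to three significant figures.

μ = GM = 6.674×10⁻¹¹ × 9.013×10²³ = 6.015×10¹³ m³/s².
Semi-major axis a = (r_p + r_a)/2 = (6193.0 + 31570)/2 = 18882 km = 1.888×10⁷ m.
By Kepler's third law T = 2π√(a³/μ) = 2π × 1.058×10⁴ = 6.647×10⁴ s.
= 18.46 h.

T ≈ 18.5 h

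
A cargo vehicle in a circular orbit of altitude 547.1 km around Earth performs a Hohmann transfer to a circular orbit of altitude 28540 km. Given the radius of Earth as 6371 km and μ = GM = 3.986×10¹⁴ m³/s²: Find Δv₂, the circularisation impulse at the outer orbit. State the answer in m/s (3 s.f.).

r₁ = 6371 + 547.1 = 6918.1 km = 6.9181×10⁶ m.
r₂ = 6371 + 28540 = 34911 km = 3.4911×10⁷ m.
Transfer ellipse a_t = (r₁ + r₂)/2 = 2.091×10⁷ m.
At r₁: circular v_c1 = √(μ/r₁) = 7591 m/s; transfer-perigee v_p = √[μ(2/r₁ − 1/a_t)] = 9807 m/s.
At r₂: circular v_c2 = √(μ/r₂) = 3379 m/s; transfer-apogee v_a = √[μ(2/r₂ − 1/a_t)] = 1943 m/s.
Δv₂ = v_c2 − v_a = 1436 m/s.

Δv ≈ 1440 m/s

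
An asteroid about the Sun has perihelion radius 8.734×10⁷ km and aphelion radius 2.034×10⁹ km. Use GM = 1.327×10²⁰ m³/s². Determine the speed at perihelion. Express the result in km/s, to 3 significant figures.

Semi-major axis a = (r_p + r_a)/2 = 1.0607×10⁹ km = 1.061×10¹² m.
Vis-viva: v² = μ(2/r − 1/a) = 1.327×10²⁰ × (2.290×10⁻¹¹ − 9.428×10⁻¹³) = 2.914×10⁹ m²/s².
v = 53980 m/s = 53.98 km/s.

v ≈ 54.0 km/s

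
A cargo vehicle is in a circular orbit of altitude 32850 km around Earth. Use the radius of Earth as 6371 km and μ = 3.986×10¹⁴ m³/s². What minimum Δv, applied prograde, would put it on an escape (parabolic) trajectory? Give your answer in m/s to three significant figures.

Δv ≈ 1320 m/s

r = 6371 + 32850 = 39221 km = 3.9221×10⁷ m.
Circular speed v_c = √(μ/r) = 3188 m/s.
Escape speed v_esc = √(2μ/r) = √2 × v_c = 4508 m/s.
Δv = v_esc − v_c = 1320 m/s.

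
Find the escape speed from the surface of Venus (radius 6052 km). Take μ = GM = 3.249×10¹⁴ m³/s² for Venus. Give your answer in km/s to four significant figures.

r = R = 6.052×10⁶ m.
Escape speed v_esc = √(2μ/r) = √(2 × 3.249×10¹⁴ / 6.052×10⁶) = √(1.074×10⁸) = 10360 m/s.
= 10.36 km/s.

v_esc ≈ 10.36 km/s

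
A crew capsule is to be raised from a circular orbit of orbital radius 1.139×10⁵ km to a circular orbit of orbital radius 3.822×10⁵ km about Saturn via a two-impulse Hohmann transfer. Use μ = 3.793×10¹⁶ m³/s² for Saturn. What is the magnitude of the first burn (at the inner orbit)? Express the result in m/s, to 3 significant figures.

Δv ≈ 4400 m/s

r₁ = 1.139×10⁵ km = 1.139×10⁸ m.
r₂ = 3.822×10⁵ km = 3.822×10⁸ m.
Transfer ellipse a_t = (r₁ + r₂)/2 = 2.480×10⁸ m.
At r₁: circular v_c1 = √(μ/r₁) = 18250 m/s; transfer-perikrone v_p = √[μ(2/r₁ − 1/a_t)] = 22650 m/s.
Δv₁ = v_p − v_c1 = 4403 m/s.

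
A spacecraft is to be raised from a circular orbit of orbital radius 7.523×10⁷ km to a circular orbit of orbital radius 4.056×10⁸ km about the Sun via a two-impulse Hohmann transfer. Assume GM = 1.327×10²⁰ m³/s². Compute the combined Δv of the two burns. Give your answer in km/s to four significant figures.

Δv_total ≈ 20.52 km/s

r₁ = 7.523×10⁷ km = 7.523×10¹⁰ m.
r₂ = 4.056×10⁸ km = 4.056×10¹¹ m.
Transfer ellipse a_t = (r₁ + r₂)/2 = 2.404×10¹¹ m.
At r₁: circular v_c1 = √(μ/r₁) = 42000 m/s; transfer-perihelion v_p = √[μ(2/r₁ − 1/a_t)] = 54550 m/s.
Δv₁ = v_p − v_c1 = 12550 m/s.
At r₂: circular v_c2 = √(μ/r₂) = 18090 m/s; transfer-aphelion v_a = √[μ(2/r₂ − 1/a_t)] = 10120 m/s.
Δv₂ = v_c2 − v_a = 7970 m/s.
Total Δv = Δv₁ + Δv₂ = 20520 m/s = 20.52 km/s.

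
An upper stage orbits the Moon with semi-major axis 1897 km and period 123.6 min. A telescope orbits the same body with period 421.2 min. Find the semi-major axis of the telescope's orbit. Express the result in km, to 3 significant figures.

a₂ ≈ 4300 km

Kepler's third law: a³ ∝ T², so a₂ = a₁ (T₂/T₁)^(2/3).
T₂/T₁ = 3.408, (T₂/T₁)^(2/3) = 2.265.
a₂ = 1897 × 2.265 = 4296 km.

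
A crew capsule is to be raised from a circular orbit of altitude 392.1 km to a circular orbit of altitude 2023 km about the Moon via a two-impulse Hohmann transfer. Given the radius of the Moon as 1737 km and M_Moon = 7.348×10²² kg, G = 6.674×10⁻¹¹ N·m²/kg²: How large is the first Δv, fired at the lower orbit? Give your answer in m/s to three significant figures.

Δv ≈ 197 m/s

μ = GM = 6.674×10⁻¹¹ × 7.348×10²² = 4.904×10¹² m³/s².
r₁ = 1737 + 392.1 = 2129.1 km = 2.1291×10⁶ m.
r₂ = 1737 + 2023 = 3760.0 km = 3.7600×10⁶ m.
Transfer ellipse a_t = (r₁ + r₂)/2 = 2.945×10⁶ m.
At r₁: circular v_c1 = √(μ/r₁) = 1518 m/s; transfer-perilune v_p = √[μ(2/r₁ − 1/a_t)] = 1715 m/s.
Δv₁ = v_p − v_c1 = 197.3 m/s.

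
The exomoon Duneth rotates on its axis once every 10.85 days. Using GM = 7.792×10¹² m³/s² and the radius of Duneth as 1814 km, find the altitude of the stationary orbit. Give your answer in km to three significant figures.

h_sync ≈ 54000 km

T = 10.85 days = 9.374×10⁵ s.
A synchronous orbit has period T, so by Kepler's third law a = (μT²/4π²)^(1/3).
μT²/4π² = 7.792×10¹² × (9.374×10⁵)² / 39.48 = 1.735×10²³ m³.
a = 5.577×10⁷ m = 55769 km.
Altitude h = a − R = 55769 − 1814 = 53955 km.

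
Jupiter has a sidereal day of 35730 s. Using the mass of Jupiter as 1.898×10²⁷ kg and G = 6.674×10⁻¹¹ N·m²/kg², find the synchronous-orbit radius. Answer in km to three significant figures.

r_sync ≈ 1.60×10⁵ km

μ = GM = 6.674×10⁻¹¹ × 1.898×10²⁷ = 1.267×10¹⁷ m³/s².
A synchronous orbit has period T, so by Kepler's third law a = (μT²/4π²)^(1/3).
μT²/4π² = 1.267×10¹⁷ × (3.573×10⁴)² / 39.48 = 4.096×10²⁴ m³.
a = 1.600×10⁸ m = 1.6000×10⁵ km.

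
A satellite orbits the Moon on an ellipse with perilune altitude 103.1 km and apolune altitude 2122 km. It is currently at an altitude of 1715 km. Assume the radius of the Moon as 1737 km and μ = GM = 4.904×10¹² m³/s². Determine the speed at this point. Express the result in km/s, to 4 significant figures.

r_p = 1737 + 103.1 = 1840.1 km = 1.8401×10⁶ m.
r_a = 1737 + 2122 = 3859.0 km = 3.8590×10⁶ m.
r = 1737 + 1715 = 3452.0 km = 3.452×10⁶ m.
Semi-major axis a = (r_p + r_a)/2 = 2849.6 km = 2.850×10⁶ m.
Vis-viva: v² = μ(2/r − 1/a) = 4.904×10¹² × (5.794×10⁻⁷ − 3.509×10⁻⁷) = 1.120×10⁶ m²/s².
v = 1058 m/s = 1.058 km/s.

v ≈ 1.058 km/s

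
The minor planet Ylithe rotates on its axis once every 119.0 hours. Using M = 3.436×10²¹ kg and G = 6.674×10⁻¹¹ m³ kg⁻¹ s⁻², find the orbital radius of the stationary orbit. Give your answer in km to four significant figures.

μ = GM = 6.674×10⁻¹¹ × 3.436×10²¹ = 2.293×10¹¹ m³/s².
T = 119.0 hours = 4.284×10⁵ s.
A synchronous orbit has period T, so by Kepler's third law a = (μT²/4π²)^(1/3).
μT²/4π² = 2.293×10¹¹ × (4.284×10⁵)² / 39.48 = 1.066×10²¹ m³.
a = 1.022×10⁷ m = 10215 km.

r_sync ≈ 10220 km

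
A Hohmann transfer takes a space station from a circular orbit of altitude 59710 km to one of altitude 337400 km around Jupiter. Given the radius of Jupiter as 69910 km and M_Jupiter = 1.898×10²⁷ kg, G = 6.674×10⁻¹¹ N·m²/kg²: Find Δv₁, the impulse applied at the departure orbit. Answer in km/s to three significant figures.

Δv ≈ 7.24 km/s

μ = GM = 6.674×10⁻¹¹ × 1.898×10²⁷ = 1.267×10¹⁷ m³/s².
r₁ = 69910 + 59710 = 129620 km = 1.2962×10⁸ m.
r₂ = 69910 + 337400 = 407310 km = 4.0731×10⁸ m.
Transfer ellipse a_t = (r₁ + r₂)/2 = 2.685×10⁸ m.
At r₁: circular v_c1 = √(μ/r₁) = 31260 m/s; transfer-perijove v_p = √[μ(2/r₁ − 1/a_t)] = 38510 m/s.
Δv₁ = v_p − v_c1 = 7244 m/s.
= 7.244 km/s.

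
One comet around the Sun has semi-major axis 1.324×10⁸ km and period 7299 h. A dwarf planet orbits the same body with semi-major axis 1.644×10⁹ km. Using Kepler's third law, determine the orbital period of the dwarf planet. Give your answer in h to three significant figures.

T₂ ≈ 3.19×10⁵ h

Kepler's third law: T² ∝ a³, so T₂ = T₁ (a₂/a₁)^(3/2).
a₂/a₁ = 12.42, (a₂/a₁)^(3/2) = 43.75.
T₂ = 7299 × 43.75 = 3.194×10⁵ h.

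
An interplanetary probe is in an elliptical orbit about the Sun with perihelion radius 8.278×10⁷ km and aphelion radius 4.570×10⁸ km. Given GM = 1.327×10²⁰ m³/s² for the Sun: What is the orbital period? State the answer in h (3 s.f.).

Semi-major axis a = (r_p + r_a)/2 = (8.2780×10⁷ + 4.5700×10⁸)/2 = 2.6989×10⁸ km = 2.699×10¹¹ m.
By Kepler's third law T = 2π√(a³/μ) = 2π × 1.217×10⁷ = 7.648×10⁷ s.
= 21240 h.

T ≈ 21200 h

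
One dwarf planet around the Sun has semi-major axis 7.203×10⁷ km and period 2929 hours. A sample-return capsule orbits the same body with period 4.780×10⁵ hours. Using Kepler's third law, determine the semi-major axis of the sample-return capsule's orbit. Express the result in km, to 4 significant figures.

a₂ ≈ 2.151×10⁹ km

Kepler's third law: a³ ∝ T², so a₂ = a₁ (T₂/T₁)^(2/3).
T₂/T₁ = 163.2, (T₂/T₁)^(2/3) = 29.86.
a₂ = 7.203×10⁷ × 29.86 = 2.151×10⁹ km.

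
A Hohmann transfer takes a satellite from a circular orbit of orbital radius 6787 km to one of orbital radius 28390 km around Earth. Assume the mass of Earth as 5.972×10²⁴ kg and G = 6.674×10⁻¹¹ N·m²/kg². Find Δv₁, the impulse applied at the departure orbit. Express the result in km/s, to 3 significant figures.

Δv ≈ 2.07 km/s

μ = GM = 6.674×10⁻¹¹ × 5.972×10²⁴ = 3.986×10¹⁴ m³/s².
r₁ = 6787 km = 6.787×10⁶ m.
r₂ = 28390 km = 2.839×10⁷ m.
Transfer ellipse a_t = (r₁ + r₂)/2 = 1.759×10⁷ m.
At r₁: circular v_c1 = √(μ/r₁) = 7663 m/s; transfer-perigee v_p = √[μ(2/r₁ − 1/a_t)] = 9736 m/s.
Δv₁ = v_p − v_c1 = 2073 m/s.
= 2.073 km/s.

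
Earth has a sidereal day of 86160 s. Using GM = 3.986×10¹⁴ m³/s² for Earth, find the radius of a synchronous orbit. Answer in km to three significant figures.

r_sync ≈ 42200 km

A synchronous orbit has period T, so by Kepler's third law a = (μT²/4π²)^(1/3).
μT²/4π² = 3.986×10¹⁴ × (8.616×10⁴)² / 39.48 = 7.495×10²² m³.
a = 4.216×10⁷ m = 42163 km.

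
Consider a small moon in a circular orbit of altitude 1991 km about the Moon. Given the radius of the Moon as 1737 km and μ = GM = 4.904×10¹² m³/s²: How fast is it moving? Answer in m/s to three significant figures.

r = 1737 + 1991 = 3728.0 km = 3.7280×10⁶ m.
For a circular orbit v = √(μ/r) = √(4.904×10¹² / 3.728×10⁶) = √(1.315×10⁶) = 1147 m/s.

v ≈ 1150 m/s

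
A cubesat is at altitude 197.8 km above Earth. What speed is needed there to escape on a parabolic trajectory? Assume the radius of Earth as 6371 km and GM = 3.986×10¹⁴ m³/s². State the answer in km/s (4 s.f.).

v_esc ≈ 11.02 km/s

r = 6371 + 197.8 = 6568.8 km = 6.5688×10⁶ m.
Escape speed v_esc = √(2μ/r) = √(2 × 3.986×10¹⁴ / 6.569×10⁶) = √(1.214×10⁸) = 11020 m/s.
= 11.02 km/s.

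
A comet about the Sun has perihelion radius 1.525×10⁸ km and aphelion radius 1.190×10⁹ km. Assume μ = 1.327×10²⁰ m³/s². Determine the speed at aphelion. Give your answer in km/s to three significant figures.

Semi-major axis a = (r_p + r_a)/2 = 6.7125×10⁸ km = 6.712×10¹¹ m.
Vis-viva: v² = μ(2/r − 1/a) = 1.327×10²⁰ × (1.681×10⁻¹² − 1.490×10⁻¹²) = 2.533×10⁷ m²/s².
v = 5033 m/s = 5.033 km/s.

v ≈ 5.03 km/s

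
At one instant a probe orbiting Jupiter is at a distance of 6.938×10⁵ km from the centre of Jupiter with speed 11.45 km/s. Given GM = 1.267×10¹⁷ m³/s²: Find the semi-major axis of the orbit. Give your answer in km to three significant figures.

r = 6.938×10⁸ m.
Vis-viva rearranged: 1/a = 2/r − v²/μ = 2.883×10⁻⁹ − 1.035×10⁻⁹ = 1.848×10⁻⁹ m⁻¹.
a = 5.411×10⁸ m = 5.4115×10⁵ km.

a ≈ 5.41×10⁵ km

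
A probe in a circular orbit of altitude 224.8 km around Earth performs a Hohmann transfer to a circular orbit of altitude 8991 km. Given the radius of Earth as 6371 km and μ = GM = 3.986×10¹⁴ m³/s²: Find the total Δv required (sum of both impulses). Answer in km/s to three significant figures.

r₁ = 6371 + 224.8 = 6595.8 km = 6.5958×10⁶ m.
r₂ = 6371 + 8991 = 15362 km = 1.5362×10⁷ m.
Transfer ellipse a_t = (r₁ + r₂)/2 = 1.098×10⁷ m.
At r₁: circular v_c1 = √(μ/r₁) = 7774 m/s; transfer-perigee v_p = √[μ(2/r₁ − 1/a_t)] = 9196 m/s.
Δv₁ = v_p − v_c1 = 1422 m/s.
At r₂: circular v_c2 = √(μ/r₂) = 5094 m/s; transfer-apogee v_a = √[μ(2/r₂ − 1/a_t)] = 3948 m/s.
Δv₂ = v_c2 − v_a = 1146 m/s.
Total Δv = Δv₁ + Δv₂ = 2567 m/s = 2.567 km/s.

Δv_total ≈ 2.57 km/s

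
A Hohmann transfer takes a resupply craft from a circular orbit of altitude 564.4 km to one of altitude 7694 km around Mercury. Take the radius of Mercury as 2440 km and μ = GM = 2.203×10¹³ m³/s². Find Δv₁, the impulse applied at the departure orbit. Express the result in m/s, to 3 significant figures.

r₁ = 2440 + 564.4 = 3004.4 km = 3.0044×10⁶ m.
r₂ = 2440 + 7694 = 10134 km = 1.0134×10⁷ m.
Transfer ellipse a_t = (r₁ + r₂)/2 = 6.569×10⁶ m.
At r₁: circular v_c1 = √(μ/r₁) = 2708 m/s; transfer-periherm v_p = √[μ(2/r₁ − 1/a_t)] = 3363 m/s.
Δv₁ = v_p − v_c1 = 655.4 m/s.

Δv ≈ 655 m/s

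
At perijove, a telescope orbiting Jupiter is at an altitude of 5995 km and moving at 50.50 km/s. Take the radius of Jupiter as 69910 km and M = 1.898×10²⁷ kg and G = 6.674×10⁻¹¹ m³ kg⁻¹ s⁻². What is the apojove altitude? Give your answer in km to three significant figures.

μ = GM = 6.674×10⁻¹¹ × 1.898×10²⁷ = 1.267×10¹⁷ m³/s².
r_p = 69910 + 5995 = 75905 km = 7.590×10⁷ m.
Specific energy ε = v²/2 − μ/r = -3.937×10⁸ J/kg, so a = −μ/(2ε) = 1.609×10⁸ m.
The apsides satisfy r_p + r_a = 2a, so the apojove radius is 2a − r_p = 2.458×10⁸ m = 2.4584×10⁵ km.
Apojove altitude = 2.4584×10⁵ − 69910 = 1.7593×10⁵ km.

apojove altitude ≈ 1.76×10⁵ km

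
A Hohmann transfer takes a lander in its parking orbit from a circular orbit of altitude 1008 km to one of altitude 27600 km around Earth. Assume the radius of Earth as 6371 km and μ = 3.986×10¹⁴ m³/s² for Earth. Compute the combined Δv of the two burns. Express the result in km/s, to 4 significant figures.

Δv_total ≈ 3.450 km/s

r₁ = 6371 + 1008 = 7379.0 km = 7.3790×10⁶ m.
r₂ = 6371 + 27600 = 33971 km = 3.3971×10⁷ m.
Transfer ellipse a_t = (r₁ + r₂)/2 = 2.068×10⁷ m.
At r₁: circular v_c1 = √(μ/r₁) = 7350 m/s; transfer-perigee v_p = √[μ(2/r₁ − 1/a_t)] = 9421 m/s.
Δv₁ = v_p − v_c1 = 2071 m/s.
At r₂: circular v_c2 = √(μ/r₂) = 3425 m/s; transfer-apogee v_a = √[μ(2/r₂ − 1/a_t)] = 2046 m/s.
Δv₂ = v_c2 − v_a = 1379 m/s.
Total Δv = Δv₁ + Δv₂ = 3450 m/s = 3.450 km/s.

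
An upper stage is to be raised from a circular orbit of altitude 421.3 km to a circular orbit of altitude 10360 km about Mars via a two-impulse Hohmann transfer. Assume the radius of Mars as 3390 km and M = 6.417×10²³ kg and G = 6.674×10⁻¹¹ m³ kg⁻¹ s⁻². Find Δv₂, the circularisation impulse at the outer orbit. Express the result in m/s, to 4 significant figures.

μ = GM = 6.674×10⁻¹¹ × 6.417×10²³ = 4.283×10¹³ m³/s².
r₁ = 3390 + 421.3 = 3811.3 km = 3.8113×10⁶ m.
r₂ = 3390 + 10360 = 13750 km = 1.3750×10⁷ m.
Transfer ellipse a_t = (r₁ + r₂)/2 = 8.781×10⁶ m.
At r₁: circular v_c1 = √(μ/r₁) = 3352 m/s; transfer-periapsis v_p = √[μ(2/r₁ − 1/a_t)] = 4195 m/s.
At r₂: circular v_c2 = √(μ/r₂) = 1765 m/s; transfer-apoapsis v_a = √[μ(2/r₂ − 1/a_t)] = 1163 m/s.
Δv₂ = v_c2 − v_a = 602.1 m/s.

Δv ≈ 602.1 m/s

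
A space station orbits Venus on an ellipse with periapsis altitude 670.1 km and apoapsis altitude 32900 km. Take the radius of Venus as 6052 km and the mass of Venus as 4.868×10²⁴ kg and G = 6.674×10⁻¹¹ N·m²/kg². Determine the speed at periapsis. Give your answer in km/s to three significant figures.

v ≈ 9.08 km/s

μ = GM = 6.674×10⁻¹¹ × 4.868×10²⁴ = 3.249×10¹⁴ m³/s².
r_p = 6052 + 670.1 = 6722.1 km = 6.7221×10⁶ m.
r_a = 6052 + 32900 = 38952 km = 3.8952×10⁷ m.
Semi-major axis a = (r_p + r_a)/2 = 22837 km = 2.284×10⁷ m.
Vis-viva: v² = μ(2/r − 1/a) = 3.249×10¹⁴ × (2.975×10⁻⁷ − 4.379×10⁻⁸) = 8.244×10⁷ m²/s².
v = 9079 m/s = 9.079 km/s.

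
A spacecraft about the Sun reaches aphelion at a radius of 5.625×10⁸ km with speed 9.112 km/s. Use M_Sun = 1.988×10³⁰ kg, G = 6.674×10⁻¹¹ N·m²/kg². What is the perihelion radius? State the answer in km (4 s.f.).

perihelion radius ≈ 1.201×10⁸ km

μ = GM = 6.674×10⁻¹¹ × 1.988×10³⁰ = 1.327×10²⁰ m³/s².
r_a = 5.625×10¹¹ m.
Specific energy ε = v²/2 − μ/r = -1.944×10⁸ J/kg, so a = −μ/(2ε) = 3.413×10¹¹ m.
The apsides satisfy r_p + r_a = 2a, so the perihelion radius is 2a − r_a = 1.201×10¹¹ m = 1.2015×10⁸ km.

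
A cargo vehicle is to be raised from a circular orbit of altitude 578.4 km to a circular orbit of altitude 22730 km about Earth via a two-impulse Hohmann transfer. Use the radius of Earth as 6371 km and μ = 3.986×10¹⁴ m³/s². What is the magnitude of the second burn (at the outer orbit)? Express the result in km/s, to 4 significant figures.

r₁ = 6371 + 578.4 = 6949.4 km = 6.9494×10⁶ m.
r₂ = 6371 + 22730 = 29101 km = 2.9101×10⁷ m.
Transfer ellipse a_t = (r₁ + r₂)/2 = 1.803×10⁷ m.
At r₁: circular v_c1 = √(μ/r₁) = 7573 m/s; transfer-perigee v_p = √[μ(2/r₁ − 1/a_t)] = 9623 m/s.
At r₂: circular v_c2 = √(μ/r₂) = 3701 m/s; transfer-apogee v_a = √[μ(2/r₂ − 1/a_t)] = 2298 m/s.
Δv₂ = v_c2 − v_a = 1403 m/s.
= 1.403 km/s.

Δv ≈ 1.403 km/s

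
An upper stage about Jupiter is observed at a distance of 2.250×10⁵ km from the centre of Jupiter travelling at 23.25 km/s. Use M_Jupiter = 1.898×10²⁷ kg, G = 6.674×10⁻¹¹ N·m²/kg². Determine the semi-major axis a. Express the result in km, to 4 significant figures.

μ = GM = 6.674×10⁻¹¹ × 1.898×10²⁷ = 1.267×10¹⁷ m³/s².
r = 2.250×10⁸ m.
Vis-viva rearranged: 1/a = 2/r − v²/μ = 8.889×10⁻⁹ − 4.267×10⁻⁹ = 4.621×10⁻⁹ m⁻¹.
a = 2.164×10⁸ m = 2.1638×10⁵ km.

a ≈ 2.164×10⁵ km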